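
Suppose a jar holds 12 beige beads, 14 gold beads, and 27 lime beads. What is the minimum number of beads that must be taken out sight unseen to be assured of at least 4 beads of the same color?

Treat the 3 colors as pigeonholes.
The worst case takes 3 beads of each color without reaching 4 of any: 3 × 3 = 9.
The next bead must bring some color to 4, so 9 + 1 = 10.

10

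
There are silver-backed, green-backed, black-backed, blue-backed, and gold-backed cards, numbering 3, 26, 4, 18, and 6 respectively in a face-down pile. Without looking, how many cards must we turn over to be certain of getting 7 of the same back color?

26

In the worst case we take at most 6 of each back color, but all 3 silver-backed and all 4 black-backed (fewer than 6), giving 3 + 6 + 4 + 6 + 6 = 25.
One more card then forces some back color to 7, so 25 + 1 = 26.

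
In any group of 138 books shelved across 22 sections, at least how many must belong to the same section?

7

The 138 books fall into 22 sections.
If each of the 22 sections held at most 6, the total would be at most 22 × 6 = 132 < 138, a contradiction.
So at least one holds ⌈138/22⌉ = 7.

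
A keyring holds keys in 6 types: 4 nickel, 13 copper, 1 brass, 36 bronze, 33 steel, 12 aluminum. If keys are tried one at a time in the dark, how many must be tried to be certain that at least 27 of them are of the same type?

83

Treat the 6 types as pigeonholes.
In the worst case we take at most 26 of each type, but all 4 nickel, all 13 copper, all 1 brass, and all 12 aluminum (fewer than 26), giving 4 + 13 + 1 + 26 + 26 + 12 = 82.
One more key then forces some type to 27, so 82 + 1 = 83.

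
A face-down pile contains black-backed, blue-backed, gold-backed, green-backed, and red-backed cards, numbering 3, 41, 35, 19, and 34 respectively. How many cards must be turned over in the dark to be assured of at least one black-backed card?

130

The worst case draws every non-black-backed card first: 41 + 35 + 19 + 34 = 129.
The next draw is then forced to be black-backed, giving 129 + 1 = 130.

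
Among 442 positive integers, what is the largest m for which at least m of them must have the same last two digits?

There are 100 possible two-digit endings, which serve as the pigeonholes.
If each of the 100 possible two-digit endings held at most 4, the total would be at most 100 × 4 = 400 < 442, a contradiction.
So at least one holds ⌈442/100⌉ = 5.

5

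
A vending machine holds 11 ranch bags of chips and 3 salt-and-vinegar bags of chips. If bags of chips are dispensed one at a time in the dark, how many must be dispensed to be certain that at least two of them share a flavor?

3

The worst case takes 1 bag of chips of each flavor without reaching 2 of any: 2 × 1 = 2.
The next bag of chips must bring some flavor to 2, so 2 + 1 = 3.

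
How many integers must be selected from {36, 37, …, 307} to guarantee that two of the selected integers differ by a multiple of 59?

60

Group the integers by remainder mod 59; there are 59 residue classes, each nonempty in this range.
Choosing one from each class (59 integers) avoids any shared remainder.
One more choice must repeat a class, so two differ by a multiple of 59. Hence 59 + 1 = 60.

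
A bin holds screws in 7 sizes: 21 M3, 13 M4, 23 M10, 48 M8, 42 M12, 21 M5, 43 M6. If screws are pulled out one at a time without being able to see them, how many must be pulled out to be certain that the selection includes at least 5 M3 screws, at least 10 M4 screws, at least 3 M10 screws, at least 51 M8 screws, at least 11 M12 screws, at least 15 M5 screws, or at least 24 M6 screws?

111

The worst case stops just short of every target: 4 M3, 9 M4, 2 M10, all 48 M8, 10 M12, 14 M5, 23 M6 — 4 + 9 + 2 + 48 + 10 + 14 + 23 = 110 screws.
One more screw must push some size to its target, so 110 + 1 = 111.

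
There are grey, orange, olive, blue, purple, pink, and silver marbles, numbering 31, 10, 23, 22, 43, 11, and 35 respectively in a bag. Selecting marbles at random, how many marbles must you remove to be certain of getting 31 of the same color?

157

In the worst case we take at most 30 of each color, but all 10 orange, all 23 olive, all 22 blue, and all 11 pink (fewer than 30), giving 30 + 10 + 23 + 22 + 30 + 11 + 30 = 156.
One more marble then forces some color to 31, so 156 + 1 = 157.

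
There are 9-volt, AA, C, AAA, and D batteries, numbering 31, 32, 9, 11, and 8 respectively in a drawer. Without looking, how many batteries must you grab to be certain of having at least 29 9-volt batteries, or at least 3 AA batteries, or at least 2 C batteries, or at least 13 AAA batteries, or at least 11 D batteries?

51

The worst case stops just short of every target: 28 9-volt, 2 AA, 1 C, all 11 AAA, all 8 D — 28 + 2 + 1 + 11 + 8 = 50 batteries.
One more battery must push some type to its target, so 50 + 1 = 51.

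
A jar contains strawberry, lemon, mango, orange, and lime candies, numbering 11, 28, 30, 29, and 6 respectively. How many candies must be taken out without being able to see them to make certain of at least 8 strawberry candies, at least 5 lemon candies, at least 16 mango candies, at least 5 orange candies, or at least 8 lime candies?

37

The worst case stops just short of every target: 7 strawberry, 4 lemon, 15 mango, 4 orange, all 6 lime — 7 + 4 + 15 + 4 + 6 = 36 candies.
One more candy must push some flavor to its target, so 36 + 1 = 37.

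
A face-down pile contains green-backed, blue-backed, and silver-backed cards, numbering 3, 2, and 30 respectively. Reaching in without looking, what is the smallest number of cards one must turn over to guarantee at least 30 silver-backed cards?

35

To avoid silver-backed cards as long as possible, exhaust the other 2 back colors first.
The worst case draws every non-silver-backed card first: 3 + 2 = 5.
The next 30 draws are then forced to be silver-backed, giving 5 + 30 = 35.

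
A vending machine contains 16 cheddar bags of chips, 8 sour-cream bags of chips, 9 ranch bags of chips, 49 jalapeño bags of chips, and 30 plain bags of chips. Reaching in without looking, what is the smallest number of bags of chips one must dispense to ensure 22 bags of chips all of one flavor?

76

Treat the 5 flavors as pigeonholes.
In the worst case we take at most 21 of each flavor, but all 16 cheddar, all 8 sour-cream, and all 9 ranch (fewer than 21), giving 16 + 8 + 9 + 21 + 21 = 75.
One more bag of chips then forces some flavor to 22, so 75 + 1 = 76.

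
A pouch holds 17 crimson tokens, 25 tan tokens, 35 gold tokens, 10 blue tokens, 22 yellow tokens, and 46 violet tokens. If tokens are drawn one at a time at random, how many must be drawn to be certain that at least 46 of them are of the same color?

In the worst case we take at most 45 of each color, but all 17 crimson, all 25 tan, all 35 gold, all 10 blue, and all 22 yellow (fewer than 45), giving 17 + 25 + 35 + 10 + 22 + 45 = 154.
One more token then forces some color to 46, so 154 + 1 = 155.

155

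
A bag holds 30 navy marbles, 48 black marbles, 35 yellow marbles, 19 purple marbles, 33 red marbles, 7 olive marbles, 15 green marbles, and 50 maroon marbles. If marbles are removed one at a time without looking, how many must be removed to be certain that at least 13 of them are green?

The worst case draws every non-green marble first: 30 + 48 + 35 + 19 + 33 + 7 + 50 = 222.
The next 13 draws are then forced to be green, giving 222 + 13 = 235.

235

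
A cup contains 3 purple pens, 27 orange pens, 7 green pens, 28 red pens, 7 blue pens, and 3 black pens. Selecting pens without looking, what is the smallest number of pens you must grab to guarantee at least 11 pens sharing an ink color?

41

In the worst case we take at most 10 of each ink color, but all 3 purple, all 7 green, all 7 blue, and all 3 black (fewer than 10), giving 3 + 10 + 7 + 10 + 7 + 3 = 40.
One more pen then forces some ink color to 11, so 40 + 1 = 41.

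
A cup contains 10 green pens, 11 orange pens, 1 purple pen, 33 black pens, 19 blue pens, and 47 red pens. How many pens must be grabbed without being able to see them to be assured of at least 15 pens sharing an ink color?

In the worst case we take at most 14 of each ink color, but all 10 green, all 11 orange, and all 1 purple (fewer than 14), giving 10 + 11 + 1 + 14 + 14 + 14 = 64.
One more pen then forces some ink color to 15, so 64 + 1 = 65.

65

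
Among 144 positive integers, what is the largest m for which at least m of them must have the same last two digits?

There are 100 possible two-digit endings, which serve as the pigeonholes.
If each of the 100 possible two-digit endings held at most 1, the total would be at most 100 × 1 = 100 < 144, a contradiction.
So at least one holds ⌈144/100⌉ = 2.

2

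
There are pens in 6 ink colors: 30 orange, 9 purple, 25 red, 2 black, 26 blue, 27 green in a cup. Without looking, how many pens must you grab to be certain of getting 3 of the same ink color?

13

The worst case takes 2 pens of each ink color without reaching 3 of any: 6 × 2 = 12.
The next pen must bring some ink color to 3, so 12 + 1 = 13.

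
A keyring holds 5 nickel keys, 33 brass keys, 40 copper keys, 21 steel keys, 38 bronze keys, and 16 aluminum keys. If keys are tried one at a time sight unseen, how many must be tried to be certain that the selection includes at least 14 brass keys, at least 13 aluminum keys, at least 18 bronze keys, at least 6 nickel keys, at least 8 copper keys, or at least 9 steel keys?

63

The worst case stops just short of every target: 5 nickel, 13 brass, 7 copper, 8 steel, 17 bronze, 12 aluminum — 5 + 13 + 7 + 8 + 17 + 12 = 62 keys.
One more key must push some type to its target, so 62 + 1 = 63.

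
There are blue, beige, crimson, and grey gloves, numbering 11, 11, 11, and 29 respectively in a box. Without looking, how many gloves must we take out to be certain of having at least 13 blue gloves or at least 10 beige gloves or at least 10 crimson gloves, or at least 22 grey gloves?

The worst case stops just short of every target: all 11 blue, 9 beige, 9 crimson, 21 grey — 11 + 9 + 9 + 21 = 50 gloves.
One more glove must push some color to its target, so 50 + 1 = 51.

51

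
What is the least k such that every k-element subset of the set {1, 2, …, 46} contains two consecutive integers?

24

Partition {1, …, 46} into 23 pairs: {1,2}, {3,4}, …, {45,46}.
Choosing 23 integers — say the 23 even numbers 2, 4, …, 46 — takes one from each pair and avoids the property.
Choosing 24 forces two into the same pair by pigeonhole, and those are consecutive. So 24.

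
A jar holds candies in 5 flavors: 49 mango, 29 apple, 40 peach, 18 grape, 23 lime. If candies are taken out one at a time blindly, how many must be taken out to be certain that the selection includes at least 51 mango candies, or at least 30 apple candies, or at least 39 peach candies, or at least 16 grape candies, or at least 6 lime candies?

Each of the 5 flavors has its own threshold; avoid all of them simultaneously.
The worst case stops just short of every target: all 49 mango, 29 apple, 38 peach, 15 grape, 5 lime — 49 + 29 + 38 + 15 + 5 = 136 candies.
One more candy must push some flavor to its target, so 136 + 1 = 137.

137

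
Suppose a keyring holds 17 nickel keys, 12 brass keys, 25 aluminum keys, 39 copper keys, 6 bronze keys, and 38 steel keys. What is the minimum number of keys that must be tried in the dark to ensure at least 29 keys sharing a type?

117

In the worst case we take at most 28 of each type, but all 17 nickel, all 12 brass, all 25 aluminum, and all 6 bronze (fewer than 28), giving 17 + 12 + 25 + 28 + 6 + 28 = 116.
One more key then forces some type to 29, so 116 + 1 = 117.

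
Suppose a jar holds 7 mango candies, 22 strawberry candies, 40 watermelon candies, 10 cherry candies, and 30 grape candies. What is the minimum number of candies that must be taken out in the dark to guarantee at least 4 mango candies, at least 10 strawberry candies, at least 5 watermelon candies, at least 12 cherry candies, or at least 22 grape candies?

48

Each of the 5 flavors has its own threshold; avoid all of them simultaneously.
The worst case stops just short of every target: 3 mango, 9 strawberry, 4 watermelon, all 10 cherry, 21 grape — 3 + 9 + 4 + 10 + 21 = 47 candies.
One more candy must push some flavor to its target, so 47 + 1 = 48.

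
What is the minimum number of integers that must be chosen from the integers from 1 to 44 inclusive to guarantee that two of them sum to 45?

Partition {1, …, 44} into 22 pairs: {1,44}, {2,43}, …, {22,23}.
Choosing 22 integers — say the integers 1 through 22 — takes one from each pair and avoids the property.
Choosing 23 forces two into the same pair by pigeonhole, and those sum to 45. So 23.

23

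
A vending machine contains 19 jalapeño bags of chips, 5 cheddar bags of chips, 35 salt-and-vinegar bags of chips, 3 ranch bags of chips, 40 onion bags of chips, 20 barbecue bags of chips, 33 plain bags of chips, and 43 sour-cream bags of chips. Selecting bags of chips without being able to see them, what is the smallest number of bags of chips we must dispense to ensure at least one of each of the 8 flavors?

The hardest flavor to obtain is ranch: we could draw every other bag of chips first — 198 − 3 = 195 bags of chips — without a single ranch one.
The next draw must be ranch, so 195 + 1 = 196.

196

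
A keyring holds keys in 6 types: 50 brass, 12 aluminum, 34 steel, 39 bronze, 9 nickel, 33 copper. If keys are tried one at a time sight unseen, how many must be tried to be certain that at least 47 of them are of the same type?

Treat the 6 types as pigeonholes.
In the worst case we take at most 46 of each type, but all 12 aluminum, all 34 steel, all 39 bronze, all 9 nickel, and all 33 copper (fewer than 46), giving 46 + 12 + 34 + 39 + 9 + 33 = 173.
One more key then forces some type to 47, so 173 + 1 = 174.

174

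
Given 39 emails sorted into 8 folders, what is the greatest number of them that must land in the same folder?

5

The 39 emails fall into 8 folders.
If each of the 8 folders held at most 4, the total would be at most 8 × 4 = 32 < 39, a contradiction.
So at least one holds ⌈39/8⌉ = 5.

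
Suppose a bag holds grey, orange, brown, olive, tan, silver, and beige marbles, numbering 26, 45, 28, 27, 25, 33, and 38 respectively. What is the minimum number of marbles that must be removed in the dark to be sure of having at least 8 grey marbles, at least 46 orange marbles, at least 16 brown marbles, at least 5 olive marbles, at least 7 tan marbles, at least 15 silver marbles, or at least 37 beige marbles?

Each of the 7 colors has its own threshold; avoid all of them simultaneously.
The worst case stops just short of every target: 7 grey, 45 orange, 15 brown, 4 olive, 6 tan, 14 silver, 36 beige — 7 + 45 + 15 + 4 + 6 + 14 + 36 = 127 marbles.
One more marble must push some color to its target, so 127 + 1 = 128.

128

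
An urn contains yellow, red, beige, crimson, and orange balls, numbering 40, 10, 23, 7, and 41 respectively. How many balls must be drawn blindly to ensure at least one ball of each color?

The hardest color to obtain is crimson: we could draw every other ball first — 121 − 7 = 114 balls — without a single crimson one.
The next draw must be crimson, so 114 + 1 = 115.

115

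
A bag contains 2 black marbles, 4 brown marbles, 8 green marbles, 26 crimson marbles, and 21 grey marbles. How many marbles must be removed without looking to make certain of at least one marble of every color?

The hardest color to obtain is black: we could draw every other marble first — 61 − 2 = 59 marbles — without a single black one.
The next draw must be black, so 59 + 1 = 60.

60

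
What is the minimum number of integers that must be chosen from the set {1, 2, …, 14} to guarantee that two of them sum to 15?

8

Partition {1, …, 14} into 7 pairs: {1,14}, {2,13}, …, {7,8}.
Choosing 7 integers — say the integers 1 through 7 — takes one from each pair and avoids the property.
Choosing 8 forces two into the same pair by pigeonhole, and those sum to 15. So 8.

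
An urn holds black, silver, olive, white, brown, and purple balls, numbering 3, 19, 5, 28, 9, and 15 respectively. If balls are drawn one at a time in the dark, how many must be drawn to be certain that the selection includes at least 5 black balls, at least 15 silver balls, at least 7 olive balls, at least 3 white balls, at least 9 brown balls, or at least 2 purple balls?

34

The worst case stops just short of every target: all 3 black, 14 silver, all 5 olive, 2 white, 8 brown, 1 purple — 3 + 14 + 5 + 2 + 8 + 1 = 33 balls.
One more ball must push some color to its target, so 33 + 1 = 34.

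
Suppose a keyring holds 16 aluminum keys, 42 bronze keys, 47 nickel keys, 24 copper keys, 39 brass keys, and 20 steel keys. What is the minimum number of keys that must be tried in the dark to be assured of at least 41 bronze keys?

187

The worst case draws every non-bronze key first: 16 + 47 + 24 + 39 + 20 = 146.
The next 41 draws are then forced to be bronze, giving 146 + 41 = 187.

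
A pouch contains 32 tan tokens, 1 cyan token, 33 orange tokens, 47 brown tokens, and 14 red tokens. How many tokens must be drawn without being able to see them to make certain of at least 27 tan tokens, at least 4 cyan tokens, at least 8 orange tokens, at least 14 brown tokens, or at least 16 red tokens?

62

Each of the 5 colors has its own threshold; avoid all of them simultaneously.
The worst case stops just short of every target: 26 tan, all 1 cyan, 7 orange, 13 brown, all 14 red — 26 + 1 + 7 + 13 + 14 = 61 tokens.
One more token must push some color to its target, so 61 + 1 = 62.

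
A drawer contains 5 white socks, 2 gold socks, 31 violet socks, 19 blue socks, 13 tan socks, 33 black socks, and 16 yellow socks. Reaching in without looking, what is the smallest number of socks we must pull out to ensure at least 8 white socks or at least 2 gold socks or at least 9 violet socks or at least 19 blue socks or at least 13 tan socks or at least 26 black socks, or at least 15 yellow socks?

The worst case stops just short of every target: all 5 white, 1 gold, 8 violet, 18 blue, 12 tan, 25 black, 14 yellow — 5 + 1 + 8 + 18 + 12 + 25 + 14 = 83 socks.
One more sock must push some color to its target, so 83 + 1 = 84.

84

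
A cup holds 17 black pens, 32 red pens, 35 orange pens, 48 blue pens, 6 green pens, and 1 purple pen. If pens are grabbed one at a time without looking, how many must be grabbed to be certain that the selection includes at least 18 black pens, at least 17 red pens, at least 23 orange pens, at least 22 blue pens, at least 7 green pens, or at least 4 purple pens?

84

Each of the 6 ink colors has its own threshold; avoid all of them simultaneously.
The worst case stops just short of every target: 17 black, 16 red, 22 orange, 21 blue, 6 green, all 1 purple — 17 + 16 + 22 + 21 + 6 + 1 = 83 pens.
One more pen must push some ink color to its target, so 83 + 1 = 84.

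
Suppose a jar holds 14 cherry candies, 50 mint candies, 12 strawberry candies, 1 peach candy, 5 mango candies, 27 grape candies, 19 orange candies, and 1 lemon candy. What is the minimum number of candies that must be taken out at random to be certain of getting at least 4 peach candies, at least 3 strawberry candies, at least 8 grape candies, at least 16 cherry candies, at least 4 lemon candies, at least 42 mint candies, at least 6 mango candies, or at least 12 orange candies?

83

The worst case stops just short of every target: all 14 cherry, 41 mint, 2 strawberry, all 1 peach, 5 mango, 7 grape, 11 orange, all 1 lemon — 14 + 41 + 2 + 1 + 5 + 7 + 11 + 1 = 82 candies.
One more candy must push some flavor to its target, so 82 + 1 = 83.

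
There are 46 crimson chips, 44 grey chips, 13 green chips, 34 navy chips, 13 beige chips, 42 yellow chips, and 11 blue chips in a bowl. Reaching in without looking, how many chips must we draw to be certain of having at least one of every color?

The hardest color to obtain is blue: we could draw every other chip first — 203 − 11 = 192 chips — without a single blue one.
The next draw must be blue, so 192 + 1 = 193.

193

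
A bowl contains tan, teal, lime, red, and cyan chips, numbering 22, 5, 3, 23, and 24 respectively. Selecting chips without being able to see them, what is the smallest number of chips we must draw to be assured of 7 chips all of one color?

In the worst case we take at most 6 of each color, but all 5 teal and all 3 lime (fewer than 6), giving 6 + 5 + 3 + 6 + 6 = 26.
One more chip then forces some color to 7, so 26 + 1 = 27.

27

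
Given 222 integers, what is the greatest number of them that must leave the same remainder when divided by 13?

The 222 integers fall into 13 residue classes modulo 13.
If each of the 13 residue classes modulo 13 held at most 17, the total would be at most 13 × 17 = 221 < 222, a contradiction.
So at least one holds ⌈222/13⌉ = 18.

18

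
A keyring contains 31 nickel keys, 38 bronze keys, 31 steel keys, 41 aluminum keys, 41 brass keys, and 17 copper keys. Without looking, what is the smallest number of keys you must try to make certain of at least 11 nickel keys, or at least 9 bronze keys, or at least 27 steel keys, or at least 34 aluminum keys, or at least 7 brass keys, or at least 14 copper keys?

The worst case stops just short of every target: 10 nickel, 8 bronze, 26 steel, 33 aluminum, 6 brass, 13 copper — 10 + 8 + 26 + 33 + 6 + 13 = 96 keys.
One more key must push some type to its target, so 96 + 1 = 97.

97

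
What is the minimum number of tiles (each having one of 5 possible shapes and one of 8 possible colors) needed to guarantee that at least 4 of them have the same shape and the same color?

121

There are 5 × 8 = 40 (shape, color) combinations acting as pigeonholes.
With 40 × 3 = 120 tiles we could place exactly 3 in each, with no (shape, color) pair reaching 4.
One more forces some (shape, color) pair to hold 4, so 120 + 1 = 121.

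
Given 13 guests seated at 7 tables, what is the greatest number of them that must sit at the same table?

2

If each of the 7 tables held at most 1, the total would be at most 7 × 1 = 7 < 13, a contradiction.
So at least one holds ⌈13/7⌉ = 2.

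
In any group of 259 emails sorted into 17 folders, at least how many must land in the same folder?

If each of the 17 folders held at most 15, the total would be at most 17 × 15 = 255 < 259, a contradiction.
So at least one holds ⌈259/17⌉ = 16.

16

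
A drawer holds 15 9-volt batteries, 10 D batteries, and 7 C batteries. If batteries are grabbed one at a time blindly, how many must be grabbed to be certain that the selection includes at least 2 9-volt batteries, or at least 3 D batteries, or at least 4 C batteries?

The worst case stops just short of every target: 1 9-volt, 2 D, 3 C — 1 + 2 + 3 = 6 batteries.
One more battery must push some type to its target, so 6 + 1 = 7.

7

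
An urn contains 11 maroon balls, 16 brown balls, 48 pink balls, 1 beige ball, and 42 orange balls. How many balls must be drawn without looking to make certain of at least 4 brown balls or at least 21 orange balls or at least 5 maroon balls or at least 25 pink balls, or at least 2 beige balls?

The worst case stops just short of every target: 4 maroon, 3 brown, 24 pink, 1 beige, 20 orange — 4 + 3 + 24 + 1 + 20 = 52 balls.
One more ball must push some color to its target, so 52 + 1 = 53.

53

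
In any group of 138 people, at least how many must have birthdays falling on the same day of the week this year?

If each of the 7 days of the week held at most 19, the total would be at most 7 × 19 = 133 < 138, a contradiction.
So at least one holds ⌈138/7⌉ = 20.

20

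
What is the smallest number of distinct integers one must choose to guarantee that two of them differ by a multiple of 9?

10

Two integers differ by a multiple of 9 exactly when they share a remainder mod 9.
There are 9 residue classes mod 9, so 9 integers can all lie in distinct classes.
One more integer must repeat a residue, giving a difference divisible by 9. So n = 9 + 1 = 10.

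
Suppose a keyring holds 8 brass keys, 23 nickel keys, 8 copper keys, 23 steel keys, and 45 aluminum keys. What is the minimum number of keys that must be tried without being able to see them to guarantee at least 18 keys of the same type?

In the worst case we take at most 17 of each type, but all 8 brass and all 8 copper (fewer than 17), giving 8 + 17 + 8 + 17 + 17 = 67.
One more key then forces some type to 18, so 67 + 1 = 68.

68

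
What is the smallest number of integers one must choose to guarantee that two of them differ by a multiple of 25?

26

Use the pigeonhole principle on residue classes: two integers differ by a multiple of 25 exactly when they share a remainder mod 25.
There are 25 residue classes mod 25, so 25 integers can all lie in distinct classes.
One more integer must repeat a residue, giving a difference divisible by 25. So n = 25 + 1 = 26.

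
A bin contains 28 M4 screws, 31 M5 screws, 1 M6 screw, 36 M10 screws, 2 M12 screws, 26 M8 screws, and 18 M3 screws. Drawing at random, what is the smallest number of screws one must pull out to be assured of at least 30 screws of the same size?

134

Treat the 7 sizes as pigeonholes.
In the worst case we take at most 29 of each size, but all 28 M4, all 1 M6, all 2 M12, all 26 M8, and all 18 M3 (fewer than 29), giving 28 + 29 + 1 + 29 + 2 + 26 + 18 = 133.
One more screw then forces some size to 30, so 133 + 1 = 134.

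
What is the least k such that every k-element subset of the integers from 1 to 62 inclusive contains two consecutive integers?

Partition {1, …, 62} into 31 pairs: {1,2}, {3,4}, …, {61,62}.
Choosing 31 integers — say the 31 even numbers 2, 4, …, 62 — takes one from each pair and avoids the property.
Choosing 32 forces two into the same pair by pigeonhole, and those are consecutive. So 32.

32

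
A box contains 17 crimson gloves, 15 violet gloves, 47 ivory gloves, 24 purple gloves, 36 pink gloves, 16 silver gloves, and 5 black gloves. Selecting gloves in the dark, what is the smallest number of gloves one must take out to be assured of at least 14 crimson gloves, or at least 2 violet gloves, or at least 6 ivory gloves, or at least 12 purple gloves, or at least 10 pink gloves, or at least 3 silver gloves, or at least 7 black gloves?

Each of the 7 colors has its own threshold; avoid all of them simultaneously.
The worst case stops just short of every target: 13 crimson, 1 violet, 5 ivory, 11 purple, 9 pink, 2 silver, all 5 black — 13 + 1 + 5 + 11 + 9 + 2 + 5 = 46 gloves.
One more glove must push some color to its target, so 46 + 1 = 47.

47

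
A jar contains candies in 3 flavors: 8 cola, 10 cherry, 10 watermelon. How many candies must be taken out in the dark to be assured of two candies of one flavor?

The worst case takes 1 candy of each flavor without reaching 2 of any: 3 × 1 = 3.
The next candy must bring some flavor to 2, so 3 + 1 = 4.

4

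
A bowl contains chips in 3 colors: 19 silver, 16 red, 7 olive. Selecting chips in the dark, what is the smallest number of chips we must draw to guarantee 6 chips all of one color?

16

The worst case takes 5 chips of each color without reaching 6 of any: 3 × 5 = 15.
The next chip must bring some color to 6, so 15 + 1 = 16.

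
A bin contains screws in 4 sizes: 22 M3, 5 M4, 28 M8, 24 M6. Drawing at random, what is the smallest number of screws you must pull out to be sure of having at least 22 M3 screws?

79

The worst case draws every non-M3 screw first: 5 + 28 + 24 = 57.
The next 22 draws are then forced to be M3, giving 57 + 22 = 79.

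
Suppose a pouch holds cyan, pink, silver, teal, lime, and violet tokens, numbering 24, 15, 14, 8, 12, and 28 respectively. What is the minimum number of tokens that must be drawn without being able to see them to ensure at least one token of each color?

94

The hardest color to obtain is teal: we could draw every other token first — 101 − 8 = 93 tokens — without a single teal one.
The next draw must be teal, so 93 + 1 = 94.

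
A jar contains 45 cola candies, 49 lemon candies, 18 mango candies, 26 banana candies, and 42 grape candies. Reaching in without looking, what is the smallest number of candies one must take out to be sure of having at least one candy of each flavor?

163

The hardest flavor to obtain is mango: we could draw every other candy first — 180 − 18 = 162 candies — without a single mango one.
The next draw must be mango, so 162 + 1 = 163.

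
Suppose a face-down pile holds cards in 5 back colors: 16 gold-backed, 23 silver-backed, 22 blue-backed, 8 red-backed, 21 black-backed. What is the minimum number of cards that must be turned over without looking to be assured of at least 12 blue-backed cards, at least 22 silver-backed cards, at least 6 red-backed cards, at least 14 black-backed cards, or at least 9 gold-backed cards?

59

The worst case stops just short of every target: 8 gold-backed, 21 silver-backed, 11 blue-backed, 5 red-backed, 13 black-backed — 8 + 21 + 11 + 5 + 13 = 58 cards.
One more card must push some back color to its target, so 58 + 1 = 59.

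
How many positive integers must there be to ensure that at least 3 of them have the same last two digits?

201

There are 100 possible two-digit endings acting as pigeonholes.
With 100 × 2 = 200 positive integers we could place exactly 2 in each, with no class reaching 3.
One more forces some class to hold 3, so 200 + 1 = 201.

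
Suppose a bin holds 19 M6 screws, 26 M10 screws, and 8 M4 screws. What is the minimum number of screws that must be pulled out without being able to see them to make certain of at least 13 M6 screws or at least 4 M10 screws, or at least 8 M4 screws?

The worst case stops just short of every target: 12 M6, 3 M10, 7 M4 — 12 + 3 + 7 = 22 screws.
One more screw must push some size to its target, so 22 + 1 = 23.

23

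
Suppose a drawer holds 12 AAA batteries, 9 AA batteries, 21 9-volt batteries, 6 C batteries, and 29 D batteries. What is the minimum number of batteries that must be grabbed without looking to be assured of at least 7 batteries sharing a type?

Treat the 5 types as pigeonholes.
The worst case takes 6 batteries of each type without reaching 7 of any: 5 × 6 = 30.
The next battery must bring some type to 7, so 30 + 1 = 31.

31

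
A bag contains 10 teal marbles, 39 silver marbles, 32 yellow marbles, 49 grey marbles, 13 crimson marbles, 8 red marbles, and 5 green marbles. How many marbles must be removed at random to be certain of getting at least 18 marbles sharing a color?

Treat the 7 colors as pigeonholes.
In the worst case we take at most 17 of each color, but all 10 teal, all 13 crimson, all 8 red, and all 5 green (fewer than 17), giving 10 + 17 + 17 + 17 + 13 + 8 + 5 = 87.
One more marble then forces some color to 18, so 87 + 1 = 88.

88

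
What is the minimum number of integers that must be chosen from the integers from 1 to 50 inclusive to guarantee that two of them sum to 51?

Partition {1, …, 50} into 25 pairs: {1,50}, {2,49}, …, {25,26}.
Choosing 25 integers — say the integers 1 through 25 — takes one from each pair and avoids the property.
Choosing 26 forces two into the same pair by pigeonhole, and those sum to 51. So 26.

26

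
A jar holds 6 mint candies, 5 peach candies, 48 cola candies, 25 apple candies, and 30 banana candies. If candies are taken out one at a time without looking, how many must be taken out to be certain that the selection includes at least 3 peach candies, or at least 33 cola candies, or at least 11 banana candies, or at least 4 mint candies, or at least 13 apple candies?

60

Each of the 5 flavors has its own threshold; avoid all of them simultaneously.
The worst case stops just short of every target: 3 mint, 2 peach, 32 cola, 12 apple, 10 banana — 3 + 2 + 32 + 12 + 10 = 59 candies.
One more candy must push some flavor to its target, so 59 + 1 = 60.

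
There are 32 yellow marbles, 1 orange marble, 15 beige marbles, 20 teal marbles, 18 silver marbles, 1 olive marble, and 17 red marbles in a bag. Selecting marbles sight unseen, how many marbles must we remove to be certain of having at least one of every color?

The hardest color to obtain is orange: we could draw every other marble first — 104 − 1 = 103 marbles — without a single orange one.
The next draw must be orange, so 103 + 1 = 104.

104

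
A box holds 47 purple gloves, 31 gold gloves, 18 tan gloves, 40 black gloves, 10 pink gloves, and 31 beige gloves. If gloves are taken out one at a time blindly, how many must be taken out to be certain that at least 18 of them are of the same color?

96

In the worst case we take at most 17 of each color, but all 10 pink (fewer than 17), giving 17 + 17 + 17 + 17 + 10 + 17 = 95.
One more glove then forces some color to 18, so 95 + 1 = 96.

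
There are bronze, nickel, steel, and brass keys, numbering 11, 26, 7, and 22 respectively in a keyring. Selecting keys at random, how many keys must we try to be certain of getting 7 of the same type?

25

The worst case takes 6 keys of each type without reaching 7 of any: 4 × 6 = 24.
The next key must bring some type to 7, so 24 + 1 = 25.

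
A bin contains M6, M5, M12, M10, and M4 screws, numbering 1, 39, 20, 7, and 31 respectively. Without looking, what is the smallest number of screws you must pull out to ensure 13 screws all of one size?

45

In the worst case we take at most 12 of each size, but all 1 M6 and all 7 M10 (fewer than 12), giving 1 + 12 + 12 + 7 + 12 = 44.
One more screw then forces some size to 13, so 44 + 1 = 45.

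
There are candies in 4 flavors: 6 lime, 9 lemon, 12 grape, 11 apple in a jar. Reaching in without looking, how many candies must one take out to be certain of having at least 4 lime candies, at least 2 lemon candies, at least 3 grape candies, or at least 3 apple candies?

9

Each of the 4 flavors has its own threshold; avoid all of them simultaneously.
The worst case stops just short of every target: 3 lime, 1 lemon, 2 grape, 2 apple — 3 + 1 + 2 + 2 = 8 candies.
One more candy must push some flavor to its target, so 8 + 1 = 9.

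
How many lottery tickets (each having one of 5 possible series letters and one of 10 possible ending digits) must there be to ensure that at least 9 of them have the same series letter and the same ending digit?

401

There are 5 × 10 = 50 (series letter, ending digit) combinations acting as pigeonholes.
With 50 × 8 = 400 lottery tickets we could place exactly 8 in each, with no (series letter, ending digit) pair reaching 9.
One more forces some (series letter, ending digit) pair to hold 9, so 400 + 1 = 401.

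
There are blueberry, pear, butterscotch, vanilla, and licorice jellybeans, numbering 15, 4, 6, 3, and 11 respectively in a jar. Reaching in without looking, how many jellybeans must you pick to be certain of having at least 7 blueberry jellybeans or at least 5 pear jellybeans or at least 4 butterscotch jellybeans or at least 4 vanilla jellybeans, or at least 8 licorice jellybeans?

Each of the 5 flavors has its own threshold; avoid all of them simultaneously.
The worst case stops just short of every target: 6 blueberry, 4 pear, 3 butterscotch, 3 vanilla, 7 licorice — 6 + 4 + 3 + 3 + 7 = 23 jellybeans.
One more jellybean must push some flavor to its target, so 23 + 1 = 24.

24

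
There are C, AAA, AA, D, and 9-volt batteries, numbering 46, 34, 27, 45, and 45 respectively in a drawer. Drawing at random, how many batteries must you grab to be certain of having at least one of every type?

171

The hardest type to obtain is AA: we could draw every other battery first — 197 − 27 = 170 batteries — without a single AA one.
The next draw must be AA, so 170 + 1 = 171.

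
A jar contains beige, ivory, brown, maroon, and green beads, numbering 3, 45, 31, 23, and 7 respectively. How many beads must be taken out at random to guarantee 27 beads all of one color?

86

Treat the 5 colors as pigeonholes.
In the worst case we take at most 26 of each color, but all 3 beige, all 23 maroon, and all 7 green (fewer than 26), giving 3 + 26 + 26 + 23 + 7 = 85.
One more bead then forces some color to 27, so 85 + 1 = 86.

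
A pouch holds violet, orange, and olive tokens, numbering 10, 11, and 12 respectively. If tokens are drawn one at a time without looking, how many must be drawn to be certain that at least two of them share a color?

4

The worst case takes 1 token of each color without reaching 2 of any: 3 × 1 = 3.
The next token must bring some color to 2, so 3 + 1 = 4.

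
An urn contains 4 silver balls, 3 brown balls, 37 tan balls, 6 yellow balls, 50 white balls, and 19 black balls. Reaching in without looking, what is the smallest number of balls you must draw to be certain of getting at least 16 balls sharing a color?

Treat the 6 colors as pigeonholes.
In the worst case we take at most 15 of each color, but all 4 silver, all 3 brown, and all 6 yellow (fewer than 15), giving 4 + 3 + 15 + 6 + 15 + 15 = 58.
One more ball then forces some color to 16, so 58 + 1 = 59.

59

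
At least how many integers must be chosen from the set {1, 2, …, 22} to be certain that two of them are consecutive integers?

12

Partition {1, …, 22} into 11 pairs: {1,2}, {3,4}, …, {21,22}.
Choosing 11 integers — say the 11 even numbers 2, 4, …, 22 — takes one from each pair and avoids the property.
Choosing 12 forces two into the same pair by pigeonhole, and those are consecutive. So 12.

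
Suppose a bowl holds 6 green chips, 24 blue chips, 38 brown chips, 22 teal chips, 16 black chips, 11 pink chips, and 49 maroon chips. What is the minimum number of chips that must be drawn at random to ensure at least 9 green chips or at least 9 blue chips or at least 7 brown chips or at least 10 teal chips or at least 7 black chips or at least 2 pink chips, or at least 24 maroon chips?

The worst case stops just short of every target: all 6 green, 8 blue, 6 brown, 9 teal, 6 black, 1 pink, 23 maroon — 6 + 8 + 6 + 9 + 6 + 1 + 23 = 59 chips.
One more chip must push some color to its target, so 59 + 1 = 60.

60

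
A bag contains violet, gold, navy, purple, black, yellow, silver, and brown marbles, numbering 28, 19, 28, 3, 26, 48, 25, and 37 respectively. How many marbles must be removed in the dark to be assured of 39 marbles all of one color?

205

Treat the 8 colors as pigeonholes.
In the worst case we take at most 38 of each color, but all 28 violet, all 19 gold, all 28 navy, all 3 purple, all 26 black, all 25 silver, and all 37 brown (fewer than 38), giving 28 + 19 + 28 + 3 + 26 + 38 + 25 + 37 = 204.
One more marble then forces some color to 39, so 204 + 1 = 205.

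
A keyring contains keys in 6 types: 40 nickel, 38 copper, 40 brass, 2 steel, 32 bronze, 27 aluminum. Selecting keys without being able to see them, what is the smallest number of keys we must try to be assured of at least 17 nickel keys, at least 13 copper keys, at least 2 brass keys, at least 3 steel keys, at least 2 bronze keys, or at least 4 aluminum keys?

36

Each of the 6 types has its own threshold; avoid all of them simultaneously.
The worst case stops just short of every target: 16 nickel, 12 copper, 1 brass, 2 steel, 1 bronze, 3 aluminum — 16 + 12 + 1 + 2 + 1 + 3 = 35 keys.
One more key must push some type to its target, so 35 + 1 = 36.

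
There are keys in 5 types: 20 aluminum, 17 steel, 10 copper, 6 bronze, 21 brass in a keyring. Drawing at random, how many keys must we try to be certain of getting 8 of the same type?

In the worst case we take at most 7 of each type, but all 6 bronze (fewer than 7), giving 7 + 7 + 7 + 6 + 7 = 34.
One more key then forces some type to 8, so 34 + 1 = 35.

35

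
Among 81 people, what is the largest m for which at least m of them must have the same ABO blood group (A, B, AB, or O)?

21

If each of the 4 ABO blood groups held at most 20, the total would be at most 4 × 20 = 80 < 81, a contradiction.
So at least one holds ⌈81/4⌉ = 21.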